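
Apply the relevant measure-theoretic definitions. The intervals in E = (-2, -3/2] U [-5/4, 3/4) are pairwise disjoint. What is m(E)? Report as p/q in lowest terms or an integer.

For pairwise disjoint intervals, m(union_i I_i) = sum_i m(I_i),
and m is invariant under swapping open/closed endpoints (single points have measure 0).
So m(E) = sum_i (b_i - a_i).
  I_1 has length -3/2 - (-2) = 1/2.
  I_2 has length 3/4 - (-5/4) = 2.
Summing:
  m(E) = 1/2 + 2 = 5/2.

5/2


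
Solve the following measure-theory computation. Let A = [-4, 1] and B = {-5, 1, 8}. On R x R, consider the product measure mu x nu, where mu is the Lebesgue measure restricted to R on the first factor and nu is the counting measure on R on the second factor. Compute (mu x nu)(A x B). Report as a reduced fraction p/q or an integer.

For a measurable rectangle A x B, the product measure satisfies
  (mu x nu)(A x B) = mu(A) * nu(B).
  mu(A) = 5.
  nu(B) = 3.
  (mu x nu)(A x B) = 5 * 3 = 15.

15


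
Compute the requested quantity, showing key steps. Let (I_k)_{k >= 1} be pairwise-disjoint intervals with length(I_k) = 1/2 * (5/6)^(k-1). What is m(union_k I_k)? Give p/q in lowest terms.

By countable additivity of the Lebesgue measure on pairwise disjoint measurable sets,
  m(union_{k >= 1} I_k) = sum_{k >= 1} m(I_k) = sum_{k >= 1} a * r^(k-1),
  with a = 1/2 and r = 5/6.
Since 0 < r = 5/6 < 1, the geometric series converges:
  sum_{k >= 1} a * r^(k-1) = a / (1 - r).
  = 1/2 / (1 - 5/6)
  = 1/2 / (1/6)
  = 3.

3


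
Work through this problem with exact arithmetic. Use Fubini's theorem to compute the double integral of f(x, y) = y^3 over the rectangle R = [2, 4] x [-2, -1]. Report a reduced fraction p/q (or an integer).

f(x, y) is a tensor product of a function of x and a function of y, and both factors are bounded continuous (hence Lebesgue integrable) on the rectangle, so Fubini's theorem applies:
  integral_R f d(m x m) = (integral_a1^b1 1 dx) * (integral_a2^b2 y^3 dy).
Inner integral in x: integral_{2}^{4} 1 dx = (4^1 - 2^1)/1
  = 2.
Inner integral in y: integral_{-2}^{-1} y^3 dy = ((-1)^4 - (-2)^4)/4
  = -15/4.
Product: (2) * (-15/4) = -15/2.

-15/2


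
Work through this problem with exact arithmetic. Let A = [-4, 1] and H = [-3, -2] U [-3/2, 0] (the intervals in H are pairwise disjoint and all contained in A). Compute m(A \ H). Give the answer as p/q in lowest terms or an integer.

The ambient interval has length m(A) = 1 - (-4) = 5.
Since the holes are disjoint and sit inside A, by finite additivity
  m(H) = sum_i (b_i - a_i), and m(A \ H) = m(A) - m(H).
Computing the hole measures:
  m(H_1) = -2 - (-3) = 1.
  m(H_2) = 0 - (-3/2) = 3/2.
Summed: m(H) = 1 + 3/2 = 5/2.
So m(A \ H) = 5 - 5/2 = 5/2.

5/2


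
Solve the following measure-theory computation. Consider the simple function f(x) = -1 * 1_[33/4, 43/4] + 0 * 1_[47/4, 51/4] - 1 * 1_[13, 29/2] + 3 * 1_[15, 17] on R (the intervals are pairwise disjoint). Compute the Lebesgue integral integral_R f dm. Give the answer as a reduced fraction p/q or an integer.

For a simple function f = sum_i c_i * 1_{A_i} with disjoint A_i,
  integral f dm = sum_i c_i * m(A_i).
Lengths of the A_i:
  m(A_1) = 43/4 - 33/4 = 5/2.
  m(A_2) = 51/4 - 47/4 = 1.
  m(A_3) = 29/2 - 13 = 3/2.
  m(A_4) = 17 - 15 = 2.
Contributions c_i * m(A_i):
  (-1) * (5/2) = -5/2.
  (0) * (1) = 0.
  (-1) * (3/2) = -3/2.
  (3) * (2) = 6.
Total: -5/2 + 0 - 3/2 + 6 = 2.

2


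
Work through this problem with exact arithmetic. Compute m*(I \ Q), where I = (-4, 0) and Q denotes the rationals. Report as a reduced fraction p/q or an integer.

The interval I = (-4, 0) has m(I) = 0 - (-4) = 4 (endpoints are measure-zero, so open/closed/half-open agree). Write I = (I cap Q) u (I \ Q). The rationals in I are countable, so m*(I cap Q) = 0 (cover each rational by intervals whose total length is arbitrarily small). By countable subadditivity m*(I) <= m*(I cap Q) + m*(I \ Q), hence m*(I \ Q) >= m(I) = 4. The reverse inequality m*(I \ Q) <= m*(I) = 4 is trivial since (I \ Q) is a subset of I. Therefore m*(I \ Q) = 4.

4


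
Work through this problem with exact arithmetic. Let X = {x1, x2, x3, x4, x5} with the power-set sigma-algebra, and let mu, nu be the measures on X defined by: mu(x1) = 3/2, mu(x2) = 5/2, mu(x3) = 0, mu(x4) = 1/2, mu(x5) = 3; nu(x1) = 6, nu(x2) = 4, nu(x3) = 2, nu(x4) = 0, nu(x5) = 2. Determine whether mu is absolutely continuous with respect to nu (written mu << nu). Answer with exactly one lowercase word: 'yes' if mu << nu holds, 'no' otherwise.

mu << nu means: every nu-null measurable set is also mu-null; equivalently, for every atom x, if nu({x}) = 0 then mu({x}) = 0.
Checking each atom:
  x1: nu = 6 > 0 -> no constraint.
  x2: nu = 4 > 0 -> no constraint.
  x3: nu = 2 > 0 -> no constraint.
  x4: nu = 0, mu = 1/2 > 0 -> violates mu << nu.
  x5: nu = 2 > 0 -> no constraint.
The atom(s) x4 violate the condition (nu = 0 but mu > 0). Therefore mu is NOT absolutely continuous w.r.t. nu.

no


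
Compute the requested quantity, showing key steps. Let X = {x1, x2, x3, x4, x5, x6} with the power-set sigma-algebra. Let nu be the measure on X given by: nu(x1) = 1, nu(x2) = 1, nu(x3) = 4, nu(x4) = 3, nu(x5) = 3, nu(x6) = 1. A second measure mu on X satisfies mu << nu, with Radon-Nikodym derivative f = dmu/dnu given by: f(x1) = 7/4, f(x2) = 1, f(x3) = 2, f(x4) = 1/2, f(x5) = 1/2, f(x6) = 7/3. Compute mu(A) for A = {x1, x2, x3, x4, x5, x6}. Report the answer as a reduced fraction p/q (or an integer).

By the defining property of the Radon-Nikodym derivative, for every measurable set A,
  mu(A) = integral_A f dnu.
Since nu is a discrete measure concentrated on the atoms of X, the integral over A reduces to the sum
  mu(A) = sum_{x in A} f(x) * nu({x}).
Computing each term:
  x1: f(x1) * nu(x1) = 7/4 * 1 = 7/4.
  x2: f(x2) * nu(x2) = 1 * 1 = 1.
  x3: f(x3) * nu(x3) = 2 * 4 = 8.
  x4: f(x4) * nu(x4) = 1/2 * 3 = 3/2.
  x5: f(x5) * nu(x5) = 1/2 * 3 = 3/2.
  x6: f(x6) * nu(x6) = 7/3 * 1 = 7/3.
Summing: mu(A) = 7/4 + 1 + 8 + 3/2 + 3/2 + 7/3 = 193/12.

193/12


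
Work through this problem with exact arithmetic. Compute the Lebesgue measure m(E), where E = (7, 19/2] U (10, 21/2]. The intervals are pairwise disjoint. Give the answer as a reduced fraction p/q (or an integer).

For pairwise disjoint intervals, m(union_i I_i) = sum_i m(I_i),
and m is invariant under swapping open/closed endpoints (single points have measure 0).
So m(E) = sum_i (b_i - a_i).
  I_1 has length 19/2 - 7 = 5/2.
  I_2 has length 21/2 - 10 = 1/2.
Summing:
  m(E) = 5/2 + 1/2 = 3.

3


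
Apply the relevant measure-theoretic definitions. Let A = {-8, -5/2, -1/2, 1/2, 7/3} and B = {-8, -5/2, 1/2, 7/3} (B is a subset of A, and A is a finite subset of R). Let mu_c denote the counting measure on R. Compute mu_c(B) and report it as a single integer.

Counting measure assigns mu_c(E) = |E| (number of elements) when E is finite.
B has 4 element(s), so mu_c(B) = 4.

4


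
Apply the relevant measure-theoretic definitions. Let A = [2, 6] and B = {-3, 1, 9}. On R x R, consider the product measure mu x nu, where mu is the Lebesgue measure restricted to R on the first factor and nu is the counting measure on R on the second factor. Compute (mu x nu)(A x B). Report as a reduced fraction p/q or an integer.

For a measurable rectangle A x B, the product measure satisfies
  (mu x nu)(A x B) = mu(A) * nu(B).
  mu(A) = 4.
  nu(B) = 3.
  (mu x nu)(A x B) = 4 * 3 = 12.

12


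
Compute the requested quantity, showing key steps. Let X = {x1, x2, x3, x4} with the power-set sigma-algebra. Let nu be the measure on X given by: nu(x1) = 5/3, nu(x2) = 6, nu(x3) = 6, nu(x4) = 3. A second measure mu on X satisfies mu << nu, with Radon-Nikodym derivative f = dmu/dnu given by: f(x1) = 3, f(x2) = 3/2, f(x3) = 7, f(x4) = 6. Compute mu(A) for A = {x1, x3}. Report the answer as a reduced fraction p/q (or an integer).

By the defining property of the Radon-Nikodym derivative, for every measurable set A,
  mu(A) = integral_A f dnu.
Since nu is a discrete measure concentrated on the atoms of X, the integral over A reduces to the sum
  mu(A) = sum_{x in A} f(x) * nu({x}).
Computing each term:
  x1: f(x1) * nu(x1) = 3 * 5/3 = 5.
  x3: f(x3) * nu(x3) = 7 * 6 = 42.
Summing: mu(A) = 5 + 42 = 47.

47


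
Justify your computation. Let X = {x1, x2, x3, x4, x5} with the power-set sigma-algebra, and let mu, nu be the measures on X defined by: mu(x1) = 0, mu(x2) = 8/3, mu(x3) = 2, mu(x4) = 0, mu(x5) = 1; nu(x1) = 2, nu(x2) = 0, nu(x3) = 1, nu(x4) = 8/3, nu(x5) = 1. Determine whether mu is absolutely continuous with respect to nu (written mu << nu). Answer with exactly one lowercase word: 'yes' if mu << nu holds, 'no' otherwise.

mu << nu means: every nu-null measurable set is also mu-null; equivalently, for every atom x, if nu({x}) = 0 then mu({x}) = 0.
Checking each atom:
  x1: nu = 2 > 0 -> no constraint.
  x2: nu = 0, mu = 8/3 > 0 -> violates mu << nu.
  x3: nu = 1 > 0 -> no constraint.
  x4: nu = 8/3 > 0 -> no constraint.
  x5: nu = 1 > 0 -> no constraint.
The atom(s) x2 violate the condition (nu = 0 but mu > 0). Therefore mu is NOT absolutely continuous w.r.t. nu.

no


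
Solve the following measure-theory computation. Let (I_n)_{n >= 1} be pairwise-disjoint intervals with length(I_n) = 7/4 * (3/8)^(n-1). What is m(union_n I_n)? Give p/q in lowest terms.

By countable additivity of the Lebesgue measure on pairwise disjoint measurable sets,
  m(union_{n >= 1} I_n) = sum_{n >= 1} m(I_n) = sum_{n >= 1} a * r^(n-1),
  with a = 7/4 and r = 3/8.
Since 0 < r = 3/8 < 1, the geometric series converges:
  sum_{n >= 1} a * r^(n-1) = a / (1 - r).
  = 7/4 / (1 - 3/8)
  = 7/4 / (5/8)
  = 14/5.

14/5


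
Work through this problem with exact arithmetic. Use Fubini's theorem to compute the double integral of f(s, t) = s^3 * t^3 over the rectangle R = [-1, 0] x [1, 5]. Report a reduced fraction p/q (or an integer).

f(s, t) is a tensor product of a function of s and a function of t, and both factors are bounded continuous (hence Lebesgue integrable) on the rectangle, so Fubini's theorem applies:
  integral_R f d(m x m) = (integral_a1^b1 s^3 ds) * (integral_a2^b2 t^3 dt).
Inner integral in s: integral_{-1}^{0} s^3 ds = (0^4 - (-1)^4)/4
  = -1/4.
Inner integral in t: integral_{1}^{5} t^3 dt = (5^4 - 1^4)/4
  = 156.
Product: (-1/4) * (156) = -39.

-39


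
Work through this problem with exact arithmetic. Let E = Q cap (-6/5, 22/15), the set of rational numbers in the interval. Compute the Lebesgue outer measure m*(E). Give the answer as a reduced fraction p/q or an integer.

Q cap (-6/5, 22/15) is countable; list its elements as q_1, q_2, ... . Fix eps > 0 and cover the k-th point by an interval of length eps * 2^(-k). The cover has total length eps * sum_{k>=1} 2^(-k) = eps, so by definition of outer measure m*(Q cap (-6/5, 22/15)) <= eps. Since eps was arbitrary and m* >= 0, the outer measure is 0.

0


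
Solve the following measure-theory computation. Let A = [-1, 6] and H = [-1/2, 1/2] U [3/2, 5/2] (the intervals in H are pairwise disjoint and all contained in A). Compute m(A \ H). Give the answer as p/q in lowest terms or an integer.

The ambient interval has length m(A) = 6 - (-1) = 7.
Since the holes are disjoint and sit inside A, by finite additivity
  m(H) = sum_i (b_i - a_i), and m(A \ H) = m(A) - m(H).
Computing the hole measures:
  m(H_1) = 1/2 - (-1/2) = 1.
  m(H_2) = 5/2 - 3/2 = 1.
Summed: m(H) = 1 + 1 = 2.
So m(A \ H) = 7 - 2 = 5.

5


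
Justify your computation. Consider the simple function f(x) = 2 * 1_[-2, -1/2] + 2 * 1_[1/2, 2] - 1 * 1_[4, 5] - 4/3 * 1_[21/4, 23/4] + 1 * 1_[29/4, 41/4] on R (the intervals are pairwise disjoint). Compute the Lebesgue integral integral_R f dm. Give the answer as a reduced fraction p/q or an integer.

For a simple function f = sum_i c_i * 1_{A_i} with disjoint A_i,
  integral f dm = sum_i c_i * m(A_i).
Lengths of the A_i:
  m(A_1) = -1/2 - (-2) = 3/2.
  m(A_2) = 2 - 1/2 = 3/2.
  m(A_3) = 5 - 4 = 1.
  m(A_4) = 23/4 - 21/4 = 1/2.
  m(A_5) = 41/4 - 29/4 = 3.
Contributions c_i * m(A_i):
  (2) * (3/2) = 3.
  (2) * (3/2) = 3.
  (-1) * (1) = -1.
  (-4/3) * (1/2) = -2/3.
  (1) * (3) = 3.
Total: 3 + 3 - 1 - 2/3 + 3 = 22/3.

22/3


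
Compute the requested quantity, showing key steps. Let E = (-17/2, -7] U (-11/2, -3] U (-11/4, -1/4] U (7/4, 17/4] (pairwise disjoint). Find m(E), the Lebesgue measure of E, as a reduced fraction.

For pairwise disjoint intervals, m(union_i I_i) = sum_i m(I_i),
and m is invariant under swapping open/closed endpoints (single points have measure 0).
So m(E) = sum_i (b_i - a_i).
  I_1 has length -7 - (-17/2) = 3/2.
  I_2 has length -3 - (-11/2) = 5/2.
  I_3 has length -1/4 - (-11/4) = 5/2.
  I_4 has length 17/4 - 7/4 = 5/2.
Summing:
  m(E) = 3/2 + 5/2 + 5/2 + 5/2 = 9.

9


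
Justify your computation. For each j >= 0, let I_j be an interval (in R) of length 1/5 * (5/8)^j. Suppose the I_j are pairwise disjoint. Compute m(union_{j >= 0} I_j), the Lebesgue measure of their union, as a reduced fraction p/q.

By countable additivity of the Lebesgue measure on pairwise disjoint measurable sets,
  m(union_{j >= 0} I_j) = sum_{j >= 0} m(I_j) = sum_{j >= 0} a * r^j,
  with a = 1/5 and r = 5/8.
Since 0 < r = 5/8 < 1, the geometric series converges:
  sum_{j >= 0} a * r^j = a / (1 - r).
  = 1/5 / (1 - 5/8)
  = 1/5 / (3/8)
  = 8/15.

8/15


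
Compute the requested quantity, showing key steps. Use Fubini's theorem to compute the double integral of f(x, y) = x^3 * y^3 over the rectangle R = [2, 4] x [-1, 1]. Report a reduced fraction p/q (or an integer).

f(x, y) is a tensor product of a function of x and a function of y, and both factors are bounded continuous (hence Lebesgue integrable) on the rectangle, so Fubini's theorem applies:
  integral_R f d(m x m) = (integral_a1^b1 x^3 dx) * (integral_a2^b2 y^3 dy).
Inner integral in x: integral_{2}^{4} x^3 dx = (4^4 - 2^4)/4
  = 60.
Inner integral in y: integral_{-1}^{1} y^3 dy = (1^4 - (-1)^4)/4
  = 0.
Product: (60) * (0) = 0.

0


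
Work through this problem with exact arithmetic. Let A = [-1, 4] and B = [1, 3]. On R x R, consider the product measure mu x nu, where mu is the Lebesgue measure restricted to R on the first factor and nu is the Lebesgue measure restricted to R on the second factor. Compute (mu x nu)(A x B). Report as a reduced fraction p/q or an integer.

For a measurable rectangle A x B, the product measure satisfies
  (mu x nu)(A x B) = mu(A) * nu(B).
  mu(A) = 5.
  nu(B) = 2.
  (mu x nu)(A x B) = 5 * 2 = 10.

10


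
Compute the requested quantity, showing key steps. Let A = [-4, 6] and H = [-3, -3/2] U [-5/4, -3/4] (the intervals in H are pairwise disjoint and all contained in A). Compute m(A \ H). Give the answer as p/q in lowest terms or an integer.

The ambient interval has length m(A) = 6 - (-4) = 10.
Since the holes are disjoint and sit inside A, by finite additivity
  m(H) = sum_i (b_i - a_i), and m(A \ H) = m(A) - m(H).
Computing the hole measures:
  m(H_1) = -3/2 - (-3) = 3/2.
  m(H_2) = -3/4 - (-5/4) = 1/2.
Summed: m(H) = 3/2 + 1/2 = 2.
So m(A \ H) = 10 - 2 = 8.

8


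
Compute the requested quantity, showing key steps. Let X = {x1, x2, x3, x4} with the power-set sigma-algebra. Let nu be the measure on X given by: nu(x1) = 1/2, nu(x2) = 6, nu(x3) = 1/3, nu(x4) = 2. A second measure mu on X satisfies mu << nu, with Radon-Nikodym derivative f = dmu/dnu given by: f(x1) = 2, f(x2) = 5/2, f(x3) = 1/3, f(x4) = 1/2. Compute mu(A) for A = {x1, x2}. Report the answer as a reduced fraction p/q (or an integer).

By the defining property of the Radon-Nikodym derivative, for every measurable set A,
  mu(A) = integral_A f dnu.
Since nu is a discrete measure concentrated on the atoms of X, the integral over A reduces to the sum
  mu(A) = sum_{x in A} f(x) * nu({x}).
Computing each term:
  x1: f(x1) * nu(x1) = 2 * 1/2 = 1.
  x2: f(x2) * nu(x2) = 5/2 * 6 = 15.
Summing: mu(A) = 1 + 15 = 16.

16


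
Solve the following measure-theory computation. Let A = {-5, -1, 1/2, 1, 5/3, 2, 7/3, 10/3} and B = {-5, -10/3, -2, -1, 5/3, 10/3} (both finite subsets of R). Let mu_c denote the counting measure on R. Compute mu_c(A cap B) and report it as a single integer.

Counting measure on a finite set equals cardinality. mu_c(A cap B) = |A cap B| (elements appearing in both).
Enumerating the elements of A that also lie in B gives 4 element(s).
So mu_c(A cap B) = 4.

4


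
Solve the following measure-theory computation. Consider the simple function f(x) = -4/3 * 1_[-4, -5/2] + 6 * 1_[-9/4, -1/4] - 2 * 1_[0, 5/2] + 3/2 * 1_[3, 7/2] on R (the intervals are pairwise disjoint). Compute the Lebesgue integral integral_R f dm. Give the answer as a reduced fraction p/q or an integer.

For a simple function f = sum_i c_i * 1_{A_i} with disjoint A_i,
  integral f dm = sum_i c_i * m(A_i).
Lengths of the A_i:
  m(A_1) = -5/2 - (-4) = 3/2.
  m(A_2) = -1/4 - (-9/4) = 2.
  m(A_3) = 5/2 - 0 = 5/2.
  m(A_4) = 7/2 - 3 = 1/2.
Contributions c_i * m(A_i):
  (-4/3) * (3/2) = -2.
  (6) * (2) = 12.
  (-2) * (5/2) = -5.
  (3/2) * (1/2) = 3/4.
Total: -2 + 12 - 5 + 3/4 = 23/4.

23/4


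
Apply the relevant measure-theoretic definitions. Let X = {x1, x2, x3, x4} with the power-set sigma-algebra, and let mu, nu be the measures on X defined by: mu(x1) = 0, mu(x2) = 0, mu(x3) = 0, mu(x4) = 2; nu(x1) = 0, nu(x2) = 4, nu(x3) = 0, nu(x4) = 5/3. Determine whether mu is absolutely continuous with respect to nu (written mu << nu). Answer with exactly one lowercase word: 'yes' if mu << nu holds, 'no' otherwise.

mu << nu means: every nu-null measurable set is also mu-null; equivalently, for every atom x, if nu({x}) = 0 then mu({x}) = 0.
Checking each atom:
  x1: nu = 0, mu = 0 -> consistent with mu << nu.
  x2: nu = 4 > 0 -> no constraint.
  x3: nu = 0, mu = 0 -> consistent with mu << nu.
  x4: nu = 5/3 > 0 -> no constraint.
No atom violates the condition. Therefore mu << nu.

yes


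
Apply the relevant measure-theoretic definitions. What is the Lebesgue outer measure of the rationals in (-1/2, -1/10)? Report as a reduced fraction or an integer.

The set Q cap (-1/2, -1/10) is countable (a subset of the countable set Q). Lebesgue outer measure of any countable set is 0: each singleton {q} has m*({q}) = 0, and by countable subadditivity m*(union_k {q_k}) <= sum_k m*({q_k}) = sum_k 0 = 0. The reverse inequality m*(E) >= 0 is automatic. So m*(Q cap (-1/2, -1/10)) = 0.

0


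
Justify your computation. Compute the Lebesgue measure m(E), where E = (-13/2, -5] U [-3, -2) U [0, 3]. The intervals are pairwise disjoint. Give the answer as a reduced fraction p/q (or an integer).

For pairwise disjoint intervals, m(union_i I_i) = sum_i m(I_i),
and m is invariant under swapping open/closed endpoints (single points have measure 0).
So m(E) = sum_i (b_i - a_i).
  I_1 has length -5 - (-13/2) = 3/2.
  I_2 has length -2 - (-3) = 1.
  I_3 has length 3 - 0 = 3.
Summing:
  m(E) = 3/2 + 1 + 3 = 11/2.

11/2


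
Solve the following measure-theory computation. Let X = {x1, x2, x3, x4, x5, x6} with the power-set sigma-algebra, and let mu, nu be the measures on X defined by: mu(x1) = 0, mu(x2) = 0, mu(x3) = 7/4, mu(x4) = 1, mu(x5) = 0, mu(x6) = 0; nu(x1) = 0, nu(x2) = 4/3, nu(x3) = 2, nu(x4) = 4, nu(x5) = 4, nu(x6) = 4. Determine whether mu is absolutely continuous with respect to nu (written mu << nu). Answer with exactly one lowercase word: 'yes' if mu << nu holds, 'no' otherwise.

mu << nu means: every nu-null measurable set is also mu-null; equivalently, for every atom x, if nu({x}) = 0 then mu({x}) = 0.
Checking each atom:
  x1: nu = 0, mu = 0 -> consistent with mu << nu.
  x2: nu = 4/3 > 0 -> no constraint.
  x3: nu = 2 > 0 -> no constraint.
  x4: nu = 4 > 0 -> no constraint.
  x5: nu = 4 > 0 -> no constraint.
  x6: nu = 4 > 0 -> no constraint.
No atom violates the condition. Therefore mu << nu.

yes


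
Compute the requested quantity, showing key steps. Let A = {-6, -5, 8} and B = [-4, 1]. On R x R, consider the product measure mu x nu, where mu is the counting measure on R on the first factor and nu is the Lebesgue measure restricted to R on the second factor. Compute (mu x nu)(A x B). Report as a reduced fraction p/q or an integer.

For a measurable rectangle A x B, the product measure satisfies
  (mu x nu)(A x B) = mu(A) * nu(B).
  mu(A) = 3.
  nu(B) = 5.
  (mu x nu)(A x B) = 3 * 5 = 15.

15


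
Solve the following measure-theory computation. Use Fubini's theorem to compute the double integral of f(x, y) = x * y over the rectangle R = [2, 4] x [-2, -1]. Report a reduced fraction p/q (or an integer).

f(x, y) is a tensor product of a function of x and a function of y, and both factors are bounded continuous (hence Lebesgue integrable) on the rectangle, so Fubini's theorem applies:
  integral_R f d(m x m) = (integral_a1^b1 x dx) * (integral_a2^b2 y dy).
Inner integral in x: integral_{2}^{4} x dx = (4^2 - 2^2)/2
  = 6.
Inner integral in y: integral_{-2}^{-1} y dy = ((-1)^2 - (-2)^2)/2
  = -3/2.
Product: (6) * (-3/2) = -9.

-9


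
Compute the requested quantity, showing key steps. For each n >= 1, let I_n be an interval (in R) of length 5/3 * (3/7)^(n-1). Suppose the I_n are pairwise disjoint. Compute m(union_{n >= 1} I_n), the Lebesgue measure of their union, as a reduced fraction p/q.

By countable additivity of the Lebesgue measure on pairwise disjoint measurable sets,
  m(union_{n >= 1} I_n) = sum_{n >= 1} m(I_n) = sum_{n >= 1} a * r^(n-1),
  with a = 5/3 and r = 3/7.
Since 0 < r = 3/7 < 1, the geometric series converges:
  sum_{n >= 1} a * r^(n-1) = a / (1 - r).
  = 5/3 / (1 - 3/7)
  = 5/3 / (4/7)
  = 35/12.

35/12


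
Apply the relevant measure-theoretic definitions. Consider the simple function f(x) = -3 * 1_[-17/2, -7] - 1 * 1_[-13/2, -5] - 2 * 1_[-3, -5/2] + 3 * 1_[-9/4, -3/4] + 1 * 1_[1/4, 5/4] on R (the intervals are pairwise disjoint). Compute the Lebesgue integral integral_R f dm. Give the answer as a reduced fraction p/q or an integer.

For a simple function f = sum_i c_i * 1_{A_i} with disjoint A_i,
  integral f dm = sum_i c_i * m(A_i).
Lengths of the A_i:
  m(A_1) = -7 - (-17/2) = 3/2.
  m(A_2) = -5 - (-13/2) = 3/2.
  m(A_3) = -5/2 - (-3) = 1/2.
  m(A_4) = -3/4 - (-9/4) = 3/2.
  m(A_5) = 5/4 - 1/4 = 1.
Contributions c_i * m(A_i):
  (-3) * (3/2) = -9/2.
  (-1) * (3/2) = -3/2.
  (-2) * (1/2) = -1.
  (3) * (3/2) = 9/2.
  (1) * (1) = 1.
Total: -9/2 - 3/2 - 1 + 9/2 + 1 = -3/2.

-3/2


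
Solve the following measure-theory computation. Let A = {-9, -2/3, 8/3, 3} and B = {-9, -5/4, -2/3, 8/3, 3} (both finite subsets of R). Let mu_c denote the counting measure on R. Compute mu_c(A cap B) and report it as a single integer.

Counting measure on a finite set equals cardinality. mu_c(A cap B) = |A cap B| (elements appearing in both).
Enumerating the elements of A that also lie in B gives 4 element(s).
So mu_c(A cap B) = 4.

4


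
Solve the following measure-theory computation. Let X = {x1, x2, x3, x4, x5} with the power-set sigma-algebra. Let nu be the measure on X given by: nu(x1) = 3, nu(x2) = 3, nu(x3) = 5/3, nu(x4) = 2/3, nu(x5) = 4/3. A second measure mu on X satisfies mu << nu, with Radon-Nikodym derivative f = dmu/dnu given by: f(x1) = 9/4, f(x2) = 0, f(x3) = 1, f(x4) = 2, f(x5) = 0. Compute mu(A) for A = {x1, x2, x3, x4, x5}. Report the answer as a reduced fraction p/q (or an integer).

By the defining property of the Radon-Nikodym derivative, for every measurable set A,
  mu(A) = integral_A f dnu.
Since nu is a discrete measure concentrated on the atoms of X, the integral over A reduces to the sum
  mu(A) = sum_{x in A} f(x) * nu({x}).
Computing each term:
  x1: f(x1) * nu(x1) = 9/4 * 3 = 27/4.
  x2: f(x2) * nu(x2) = 0 * 3 = 0.
  x3: f(x3) * nu(x3) = 1 * 5/3 = 5/3.
  x4: f(x4) * nu(x4) = 2 * 2/3 = 4/3.
  x5: f(x5) * nu(x5) = 0 * 4/3 = 0.
Summing: mu(A) = 27/4 + 0 + 5/3 + 4/3 + 0 = 39/4.

39/4


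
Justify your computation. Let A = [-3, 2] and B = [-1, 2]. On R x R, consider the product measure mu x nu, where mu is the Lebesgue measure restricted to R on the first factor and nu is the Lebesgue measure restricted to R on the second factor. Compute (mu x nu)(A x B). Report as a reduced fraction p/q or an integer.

For a measurable rectangle A x B, the product measure satisfies
  (mu x nu)(A x B) = mu(A) * nu(B).
  mu(A) = 5.
  nu(B) = 3.
  (mu x nu)(A x B) = 5 * 3 = 15.

15


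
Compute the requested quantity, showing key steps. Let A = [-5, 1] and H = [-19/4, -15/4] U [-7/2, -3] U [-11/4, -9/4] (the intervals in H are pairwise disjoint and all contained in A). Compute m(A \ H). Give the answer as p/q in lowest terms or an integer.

The ambient interval has length m(A) = 1 - (-5) = 6.
Since the holes are disjoint and sit inside A, by finite additivity
  m(H) = sum_i (b_i - a_i), and m(A \ H) = m(A) - m(H).
Computing the hole measures:
  m(H_1) = -15/4 - (-19/4) = 1.
  m(H_2) = -3 - (-7/2) = 1/2.
  m(H_3) = -9/4 - (-11/4) = 1/2.
Summed: m(H) = 1 + 1/2 + 1/2 = 2.
So m(A \ H) = 6 - 2 = 4.

4


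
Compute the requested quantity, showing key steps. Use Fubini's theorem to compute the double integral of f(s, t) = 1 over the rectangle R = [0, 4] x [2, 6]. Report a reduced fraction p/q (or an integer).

f(s, t) is a tensor product of a function of s and a function of t, and both factors are bounded continuous (hence Lebesgue integrable) on the rectangle, so Fubini's theorem applies:
  integral_R f d(m x m) = (integral_a1^b1 1 ds) * (integral_a2^b2 1 dt).
Inner integral in s: integral_{0}^{4} 1 ds = (4^1 - 0^1)/1
  = 4.
Inner integral in t: integral_{2}^{6} 1 dt = (6^1 - 2^1)/1
  = 4.
Product: (4) * (4) = 16.

16


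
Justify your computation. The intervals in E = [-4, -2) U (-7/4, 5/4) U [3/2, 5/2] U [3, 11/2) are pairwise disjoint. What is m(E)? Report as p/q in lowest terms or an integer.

For pairwise disjoint intervals, m(union_i I_i) = sum_i m(I_i),
and m is invariant under swapping open/closed endpoints (single points have measure 0).
So m(E) = sum_i (b_i - a_i).
  I_1 has length -2 - (-4) = 2.
  I_2 has length 5/4 - (-7/4) = 3.
  I_3 has length 5/2 - 3/2 = 1.
  I_4 has length 11/2 - 3 = 5/2.
Summing:
  m(E) = 2 + 3 + 1 + 5/2 = 17/2.

17/2


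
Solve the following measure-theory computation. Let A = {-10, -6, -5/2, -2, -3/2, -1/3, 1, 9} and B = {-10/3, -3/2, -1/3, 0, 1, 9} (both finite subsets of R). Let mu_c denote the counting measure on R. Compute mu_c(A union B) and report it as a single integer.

Counting measure on a finite set equals cardinality. By inclusion-exclusion, |A union B| = |A| + |B| - |A cap B|.
|A| = 8, |B| = 6, |A cap B| = 4.
So mu_c(A union B) = 8 + 6 - 4 = 10.

10


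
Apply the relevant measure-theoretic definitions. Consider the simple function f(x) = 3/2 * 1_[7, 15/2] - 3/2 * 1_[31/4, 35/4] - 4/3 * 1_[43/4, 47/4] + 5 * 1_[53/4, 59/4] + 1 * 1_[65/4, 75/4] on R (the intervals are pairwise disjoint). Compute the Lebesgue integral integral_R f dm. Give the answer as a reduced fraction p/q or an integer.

For a simple function f = sum_i c_i * 1_{A_i} with disjoint A_i,
  integral f dm = sum_i c_i * m(A_i).
Lengths of the A_i:
  m(A_1) = 15/2 - 7 = 1/2.
  m(A_2) = 35/4 - 31/4 = 1.
  m(A_3) = 47/4 - 43/4 = 1.
  m(A_4) = 59/4 - 53/4 = 3/2.
  m(A_5) = 75/4 - 65/4 = 5/2.
Contributions c_i * m(A_i):
  (3/2) * (1/2) = 3/4.
  (-3/2) * (1) = -3/2.
  (-4/3) * (1) = -4/3.
  (5) * (3/2) = 15/2.
  (1) * (5/2) = 5/2.
Total: 3/4 - 3/2 - 4/3 + 15/2 + 5/2 = 95/12.

95/12


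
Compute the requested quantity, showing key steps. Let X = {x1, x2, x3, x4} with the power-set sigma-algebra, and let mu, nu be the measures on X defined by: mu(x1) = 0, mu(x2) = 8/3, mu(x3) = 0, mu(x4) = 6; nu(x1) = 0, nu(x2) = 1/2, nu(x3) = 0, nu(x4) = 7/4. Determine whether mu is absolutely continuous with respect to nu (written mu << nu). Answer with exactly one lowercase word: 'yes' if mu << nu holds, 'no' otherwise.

mu << nu means: every nu-null measurable set is also mu-null; equivalently, for every atom x, if nu({x}) = 0 then mu({x}) = 0.
Checking each atom:
  x1: nu = 0, mu = 0 -> consistent with mu << nu.
  x2: nu = 1/2 > 0 -> no constraint.
  x3: nu = 0, mu = 0 -> consistent with mu << nu.
  x4: nu = 7/4 > 0 -> no constraint.
No atom violates the condition. Therefore mu << nu.

yes


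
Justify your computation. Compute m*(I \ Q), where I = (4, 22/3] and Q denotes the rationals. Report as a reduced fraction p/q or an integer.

The interval I = (4, 22/3] has m(I) = 22/3 - 4 = 10/3 (endpoints are measure-zero, so open/closed/half-open agree). Write I = (I cap Q) u (I \ Q). The rationals in I are countable, so m*(I cap Q) = 0 (cover each rational by intervals whose total length is arbitrarily small). By countable subadditivity m*(I) <= m*(I cap Q) + m*(I \ Q), hence m*(I \ Q) >= m(I) = 10/3. The reverse inequality m*(I \ Q) <= m*(I) = 10/3 is trivial since (I \ Q) is a subset of I. Therefore m*(I \ Q) = 10/3.

10/3


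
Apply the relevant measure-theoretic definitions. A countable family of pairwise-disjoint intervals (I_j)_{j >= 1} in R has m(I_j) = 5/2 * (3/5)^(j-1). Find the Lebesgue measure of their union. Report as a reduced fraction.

By countable additivity of the Lebesgue measure on pairwise disjoint measurable sets,
  m(union_{j >= 1} I_j) = sum_{j >= 1} m(I_j) = sum_{j >= 1} a * r^(j-1),
  with a = 5/2 and r = 3/5.
Since 0 < r = 3/5 < 1, the geometric series converges:
  sum_{j >= 1} a * r^(j-1) = a / (1 - r).
  = 5/2 / (1 - 3/5)
  = 5/2 / (2/5)
  = 25/4.

25/4


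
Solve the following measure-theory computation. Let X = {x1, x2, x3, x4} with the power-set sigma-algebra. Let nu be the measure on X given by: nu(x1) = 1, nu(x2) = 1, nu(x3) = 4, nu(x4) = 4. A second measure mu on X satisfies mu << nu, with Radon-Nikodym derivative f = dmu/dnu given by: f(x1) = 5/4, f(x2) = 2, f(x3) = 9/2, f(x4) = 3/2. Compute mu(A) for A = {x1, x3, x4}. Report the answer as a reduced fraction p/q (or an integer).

By the defining property of the Radon-Nikodym derivative, for every measurable set A,
  mu(A) = integral_A f dnu.
Since nu is a discrete measure concentrated on the atoms of X, the integral over A reduces to the sum
  mu(A) = sum_{x in A} f(x) * nu({x}).
Computing each term:
  x1: f(x1) * nu(x1) = 5/4 * 1 = 5/4.
  x3: f(x3) * nu(x3) = 9/2 * 4 = 18.
  x4: f(x4) * nu(x4) = 3/2 * 4 = 6.
Summing: mu(A) = 5/4 + 18 + 6 = 101/4.

101/4


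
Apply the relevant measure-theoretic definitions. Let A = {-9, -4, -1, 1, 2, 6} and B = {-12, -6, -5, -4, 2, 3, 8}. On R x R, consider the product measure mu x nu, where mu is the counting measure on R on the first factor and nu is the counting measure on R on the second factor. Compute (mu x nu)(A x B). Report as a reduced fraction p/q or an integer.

For a measurable rectangle A x B, the product measure satisfies
  (mu x nu)(A x B) = mu(A) * nu(B).
  mu(A) = 6.
  nu(B) = 7.
  (mu x nu)(A x B) = 6 * 7 = 42.

42


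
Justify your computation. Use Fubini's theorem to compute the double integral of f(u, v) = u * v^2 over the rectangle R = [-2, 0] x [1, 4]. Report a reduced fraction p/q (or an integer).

f(u, v) is a tensor product of a function of u and a function of v, and both factors are bounded continuous (hence Lebesgue integrable) on the rectangle, so Fubini's theorem applies:
  integral_R f d(m x m) = (integral_a1^b1 u du) * (integral_a2^b2 v^2 dv).
Inner integral in u: integral_{-2}^{0} u du = (0^2 - (-2)^2)/2
  = -2.
Inner integral in v: integral_{1}^{4} v^2 dv = (4^3 - 1^3)/3
  = 21.
Product: (-2) * (21) = -42.

-42


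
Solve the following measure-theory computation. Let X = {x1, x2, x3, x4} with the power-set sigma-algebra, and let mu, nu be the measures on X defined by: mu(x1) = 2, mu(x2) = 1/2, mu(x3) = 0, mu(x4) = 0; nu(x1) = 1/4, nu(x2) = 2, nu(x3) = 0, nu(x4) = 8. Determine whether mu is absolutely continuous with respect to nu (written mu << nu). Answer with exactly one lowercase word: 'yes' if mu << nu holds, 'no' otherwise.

mu << nu means: every nu-null measurable set is also mu-null; equivalently, for every atom x, if nu({x}) = 0 then mu({x}) = 0.
Checking each atom:
  x1: nu = 1/4 > 0 -> no constraint.
  x2: nu = 2 > 0 -> no constraint.
  x3: nu = 0, mu = 0 -> consistent with mu << nu.
  x4: nu = 8 > 0 -> no constraint.
No atom violates the condition. Therefore mu << nu.

yes


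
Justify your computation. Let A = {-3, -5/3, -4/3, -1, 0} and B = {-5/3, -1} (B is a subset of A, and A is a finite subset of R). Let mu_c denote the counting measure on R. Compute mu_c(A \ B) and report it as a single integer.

Counting measure assigns mu_c(E) = |E| (number of elements) when E is finite. For B subset A, A \ B is the set of elements of A not in B, so |A \ B| = |A| - |B|.
|A| = 5, |B| = 2, so mu_c(A \ B) = 5 - 2 = 3.

3


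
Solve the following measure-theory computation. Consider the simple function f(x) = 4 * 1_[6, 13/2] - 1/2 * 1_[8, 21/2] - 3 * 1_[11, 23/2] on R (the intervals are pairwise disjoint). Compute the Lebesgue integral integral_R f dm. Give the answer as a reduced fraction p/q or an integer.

For a simple function f = sum_i c_i * 1_{A_i} with disjoint A_i,
  integral f dm = sum_i c_i * m(A_i).
Lengths of the A_i:
  m(A_1) = 13/2 - 6 = 1/2.
  m(A_2) = 21/2 - 8 = 5/2.
  m(A_3) = 23/2 - 11 = 1/2.
Contributions c_i * m(A_i):
  (4) * (1/2) = 2.
  (-1/2) * (5/2) = -5/4.
  (-3) * (1/2) = -3/2.
Total: 2 - 5/4 - 3/2 = -3/4.

-3/4


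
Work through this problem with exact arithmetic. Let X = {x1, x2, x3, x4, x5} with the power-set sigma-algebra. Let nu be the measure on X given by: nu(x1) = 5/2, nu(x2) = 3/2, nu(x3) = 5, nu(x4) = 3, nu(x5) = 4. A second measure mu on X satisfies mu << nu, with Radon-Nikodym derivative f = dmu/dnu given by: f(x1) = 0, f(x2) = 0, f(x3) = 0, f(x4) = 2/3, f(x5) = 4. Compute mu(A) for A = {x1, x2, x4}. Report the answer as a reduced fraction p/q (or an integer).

By the defining property of the Radon-Nikodym derivative, for every measurable set A,
  mu(A) = integral_A f dnu.
Since nu is a discrete measure concentrated on the atoms of X, the integral over A reduces to the sum
  mu(A) = sum_{x in A} f(x) * nu({x}).
Computing each term:
  x1: f(x1) * nu(x1) = 0 * 5/2 = 0.
  x2: f(x2) * nu(x2) = 0 * 3/2 = 0.
  x4: f(x4) * nu(x4) = 2/3 * 3 = 2.
Summing: mu(A) = 0 + 0 + 2 = 2.

2


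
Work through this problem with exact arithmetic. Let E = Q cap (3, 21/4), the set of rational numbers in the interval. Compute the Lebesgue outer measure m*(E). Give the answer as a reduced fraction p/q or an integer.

The set Q cap (3, 21/4) is countable (a subset of the countable set Q). Lebesgue outer measure of any countable set is 0: each singleton {q} has m*({q}) = 0, and by countable subadditivity m*(union_k {q_k}) <= sum_k m*({q_k}) = sum_k 0 = 0. The reverse inequality m*(E) >= 0 is automatic. So m*(Q cap (3, 21/4)) = 0.

0


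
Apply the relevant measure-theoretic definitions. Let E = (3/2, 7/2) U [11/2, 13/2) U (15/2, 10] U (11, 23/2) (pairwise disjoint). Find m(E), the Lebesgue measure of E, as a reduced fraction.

For pairwise disjoint intervals, m(union_i I_i) = sum_i m(I_i),
and m is invariant under swapping open/closed endpoints (single points have measure 0).
So m(E) = sum_i (b_i - a_i).
  I_1 has length 7/2 - 3/2 = 2.
  I_2 has length 13/2 - 11/2 = 1.
  I_3 has length 10 - 15/2 = 5/2.
  I_4 has length 23/2 - 11 = 1/2.
Summing:
  m(E) = 2 + 1 + 5/2 + 1/2 = 6.

6


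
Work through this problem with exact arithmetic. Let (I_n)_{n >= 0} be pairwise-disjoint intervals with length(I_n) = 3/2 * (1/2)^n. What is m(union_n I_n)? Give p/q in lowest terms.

By countable additivity of the Lebesgue measure on pairwise disjoint measurable sets,
  m(union_{n >= 0} I_n) = sum_{n >= 0} m(I_n) = sum_{n >= 0} a * r^n,
  with a = 3/2 and r = 1/2.
Since 0 < r = 1/2 < 1, the geometric series converges:
  sum_{n >= 0} a * r^n = a / (1 - r).
  = 3/2 / (1 - 1/2)
  = 3/2 / (1/2)
  = 3.

3


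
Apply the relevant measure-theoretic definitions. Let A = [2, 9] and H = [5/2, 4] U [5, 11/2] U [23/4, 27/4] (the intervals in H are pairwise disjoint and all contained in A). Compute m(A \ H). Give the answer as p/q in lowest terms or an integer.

The ambient interval has length m(A) = 9 - 2 = 7.
Since the holes are disjoint and sit inside A, by finite additivity
  m(H) = sum_i (b_i - a_i), and m(A \ H) = m(A) - m(H).
Computing the hole measures:
  m(H_1) = 4 - 5/2 = 3/2.
  m(H_2) = 11/2 - 5 = 1/2.
  m(H_3) = 27/4 - 23/4 = 1.
Summed: m(H) = 3/2 + 1/2 + 1 = 3.
So m(A \ H) = 7 - 3 = 4.

4


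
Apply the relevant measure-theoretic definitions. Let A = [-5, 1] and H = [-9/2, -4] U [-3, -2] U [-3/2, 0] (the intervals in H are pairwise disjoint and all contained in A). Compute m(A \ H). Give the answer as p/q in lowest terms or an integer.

The ambient interval has length m(A) = 1 - (-5) = 6.
Since the holes are disjoint and sit inside A, by finite additivity
  m(H) = sum_i (b_i - a_i), and m(A \ H) = m(A) - m(H).
Computing the hole measures:
  m(H_1) = -4 - (-9/2) = 1/2.
  m(H_2) = -2 - (-3) = 1.
  m(H_3) = 0 - (-3/2) = 3/2.
Summed: m(H) = 1/2 + 1 + 3/2 = 3.
So m(A \ H) = 6 - 3 = 3.

3


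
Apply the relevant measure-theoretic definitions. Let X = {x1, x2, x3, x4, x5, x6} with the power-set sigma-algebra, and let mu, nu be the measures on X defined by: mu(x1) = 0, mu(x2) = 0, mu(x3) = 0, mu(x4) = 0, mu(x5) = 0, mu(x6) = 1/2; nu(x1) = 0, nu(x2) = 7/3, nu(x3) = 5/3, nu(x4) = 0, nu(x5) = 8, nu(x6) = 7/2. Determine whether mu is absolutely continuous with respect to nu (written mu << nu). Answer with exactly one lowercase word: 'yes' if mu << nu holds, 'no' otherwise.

mu << nu means: every nu-null measurable set is also mu-null; equivalently, for every atom x, if nu({x}) = 0 then mu({x}) = 0.
Checking each atom:
  x1: nu = 0, mu = 0 -> consistent with mu << nu.
  x2: nu = 7/3 > 0 -> no constraint.
  x3: nu = 5/3 > 0 -> no constraint.
  x4: nu = 0, mu = 0 -> consistent with mu << nu.
  x5: nu = 8 > 0 -> no constraint.
  x6: nu = 7/2 > 0 -> no constraint.
No atom violates the condition. Therefore mu << nu.

yes


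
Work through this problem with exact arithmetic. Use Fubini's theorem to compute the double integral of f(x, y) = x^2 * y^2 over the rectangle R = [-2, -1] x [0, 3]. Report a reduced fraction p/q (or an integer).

f(x, y) is a tensor product of a function of x and a function of y, and both factors are bounded continuous (hence Lebesgue integrable) on the rectangle, so Fubini's theorem applies:
  integral_R f d(m x m) = (integral_a1^b1 x^2 dx) * (integral_a2^b2 y^2 dy).
Inner integral in x: integral_{-2}^{-1} x^2 dx = ((-1)^3 - (-2)^3)/3
  = 7/3.
Inner integral in y: integral_{0}^{3} y^2 dy = (3^3 - 0^3)/3
  = 9.
Product: (7/3) * (9) = 21.

21


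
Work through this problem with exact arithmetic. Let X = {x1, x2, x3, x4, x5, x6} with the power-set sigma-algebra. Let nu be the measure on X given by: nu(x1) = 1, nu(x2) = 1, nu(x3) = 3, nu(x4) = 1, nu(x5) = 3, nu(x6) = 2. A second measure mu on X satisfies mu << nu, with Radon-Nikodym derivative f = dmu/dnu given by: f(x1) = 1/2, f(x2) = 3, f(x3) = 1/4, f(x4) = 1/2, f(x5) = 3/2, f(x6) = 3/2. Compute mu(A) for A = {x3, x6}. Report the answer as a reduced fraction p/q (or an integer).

By the defining property of the Radon-Nikodym derivative, for every measurable set A,
  mu(A) = integral_A f dnu.
Since nu is a discrete measure concentrated on the atoms of X, the integral over A reduces to the sum
  mu(A) = sum_{x in A} f(x) * nu({x}).
Computing each term:
  x3: f(x3) * nu(x3) = 1/4 * 3 = 3/4.
  x6: f(x6) * nu(x6) = 3/2 * 2 = 3.
Summing: mu(A) = 3/4 + 3 = 15/4.

15/4


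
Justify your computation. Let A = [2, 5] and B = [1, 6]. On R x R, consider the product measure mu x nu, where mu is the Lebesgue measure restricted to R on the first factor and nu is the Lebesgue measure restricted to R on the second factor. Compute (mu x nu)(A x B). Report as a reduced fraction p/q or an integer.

For a measurable rectangle A x B, the product measure satisfies
  (mu x nu)(A x B) = mu(A) * nu(B).
  mu(A) = 3.
  nu(B) = 5.
  (mu x nu)(A x B) = 3 * 5 = 15.

15


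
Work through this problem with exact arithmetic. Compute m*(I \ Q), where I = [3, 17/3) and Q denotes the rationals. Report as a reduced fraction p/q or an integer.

The interval I = [3, 17/3) has m(I) = 17/3 - 3 = 8/3 (endpoints are measure-zero, so open/closed/half-open agree). Write I = (I cap Q) u (I \ Q). The rationals in I are countable, so m*(I cap Q) = 0 (cover each rational by intervals whose total length is arbitrarily small). By countable subadditivity m*(I) <= m*(I cap Q) + m*(I \ Q), hence m*(I \ Q) >= m(I) = 8/3. The reverse inequality m*(I \ Q) <= m*(I) = 8/3 is trivial since (I \ Q) is a subset of I. Therefore m*(I \ Q) = 8/3.

8/3
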